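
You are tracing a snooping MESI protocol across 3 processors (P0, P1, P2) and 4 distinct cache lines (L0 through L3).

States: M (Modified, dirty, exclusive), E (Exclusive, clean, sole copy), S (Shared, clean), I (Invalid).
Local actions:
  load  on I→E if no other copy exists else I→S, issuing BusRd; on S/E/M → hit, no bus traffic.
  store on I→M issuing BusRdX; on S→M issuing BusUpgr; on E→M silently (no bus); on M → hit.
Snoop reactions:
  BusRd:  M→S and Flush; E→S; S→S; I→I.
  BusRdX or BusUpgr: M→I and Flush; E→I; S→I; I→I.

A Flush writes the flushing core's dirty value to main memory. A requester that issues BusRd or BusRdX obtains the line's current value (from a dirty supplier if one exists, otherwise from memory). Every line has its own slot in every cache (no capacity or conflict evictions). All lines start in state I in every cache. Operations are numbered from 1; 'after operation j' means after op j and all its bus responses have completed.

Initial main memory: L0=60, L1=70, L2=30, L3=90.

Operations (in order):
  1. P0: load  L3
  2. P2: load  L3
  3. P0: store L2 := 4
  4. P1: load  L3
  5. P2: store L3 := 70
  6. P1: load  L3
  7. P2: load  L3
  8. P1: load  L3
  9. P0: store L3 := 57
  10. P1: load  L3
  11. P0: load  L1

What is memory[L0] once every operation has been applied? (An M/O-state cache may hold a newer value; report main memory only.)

memory[L0] = 60

  op1 P0: load  L3 → E/I/I on L3; bus BusRd; mem=90
  op2 P2: load  L3 → S/I/S on L3; bus BusRd; mem=90
  op3 P0: store L2 := 4 → M/I/I on L2; bus BusRdX; mem=30
  op4 P1: load  L3 → S/S/S on L3; bus BusRd; mem=90
  op5 P2: store L3 := 70 → I/I/M on L3; bus BusUpgr; mem=90
  op6 P1: load  L3 → I/S/S on L3; bus BusRd Flush; mem=70
  op7 P2: load  L3 → I/S/S on L3; bus (none); mem=70
  op8 P1: load  L3 → I/S/S on L3; bus (none); mem=70
  op9 P0: store L3 := 57 → M/I/I on L3; bus BusRdX; mem=70
  op10 P1: load  L3 → S/S/I on L3; bus BusRd Flush; mem=57
  op11 P0: load  L1 → E/I/I on L1; bus BusRd; mem=70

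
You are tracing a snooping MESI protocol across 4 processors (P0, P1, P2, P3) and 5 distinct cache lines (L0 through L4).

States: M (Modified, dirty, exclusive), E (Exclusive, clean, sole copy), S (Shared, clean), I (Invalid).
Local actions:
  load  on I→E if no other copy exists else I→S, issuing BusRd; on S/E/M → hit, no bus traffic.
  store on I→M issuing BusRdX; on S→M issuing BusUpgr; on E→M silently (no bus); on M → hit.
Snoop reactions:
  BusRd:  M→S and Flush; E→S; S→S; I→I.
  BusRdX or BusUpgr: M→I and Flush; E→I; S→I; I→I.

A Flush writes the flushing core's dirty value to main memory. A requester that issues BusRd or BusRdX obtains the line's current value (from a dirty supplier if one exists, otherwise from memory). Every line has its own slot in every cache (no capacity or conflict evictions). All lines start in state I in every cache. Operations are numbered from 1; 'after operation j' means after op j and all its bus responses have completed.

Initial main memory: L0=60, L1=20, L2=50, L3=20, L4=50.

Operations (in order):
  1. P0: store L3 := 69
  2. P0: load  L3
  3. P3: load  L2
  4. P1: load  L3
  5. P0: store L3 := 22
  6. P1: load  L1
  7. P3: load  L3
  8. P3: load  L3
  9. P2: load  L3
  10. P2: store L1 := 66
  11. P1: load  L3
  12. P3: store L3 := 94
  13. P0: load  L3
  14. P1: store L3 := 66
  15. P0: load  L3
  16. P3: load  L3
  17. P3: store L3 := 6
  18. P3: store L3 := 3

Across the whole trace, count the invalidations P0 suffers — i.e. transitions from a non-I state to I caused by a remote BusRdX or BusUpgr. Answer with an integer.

invalidations = 3

1. P0: store L3 := 69  bus=[BusRdX]  L3: P0=M P1=I P2=I P3=I  mem[L3]=20
2. P0: load  L3  bus=[-]  L3: P0=M P1=I P2=I P3=I  mem[L3]=20
3. P3: load  L2  bus=[BusRd]  L2: P0=I P1=I P2=I P3=E  mem[L2]=50
4. P1: load  L3  bus=[BusRd,Flush]  L3: P0=S P1=S P2=I P3=I  mem[L3]=69
5. P0: store L3 := 22  bus=[BusUpgr]  L3: P0=M P1=I P2=I P3=I  mem[L3]=69
6. P1: load  L1  bus=[BusRd]  L1: P0=I P1=E P2=I P3=I  mem[L1]=20
7. P3: load  L3  bus=[BusRd,Flush]  L3: P0=S P1=I P2=I P3=S  mem[L3]=22
8. P3: load  L3  bus=[-]  L3: P0=S P1=I P2=I P3=S  mem[L3]=22
9. P2: load  L3  bus=[BusRd]  L3: P0=S P1=I P2=S P3=S  mem[L3]=22
10. P2: store L1 := 66  bus=[BusRdX]  L1: P0=I P1=I P2=M P3=I  mem[L1]=20
11. P1: load  L3  bus=[BusRd]  L3: P0=S P1=S P2=S P3=S  mem[L3]=22
12. P3: store L3 := 94  bus=[BusUpgr]  L3: P0=I P1=I P2=I P3=M  mem[L3]=22
13. P0: load  L3  bus=[BusRd,Flush]  L3: P0=S P1=I P2=I P3=S  mem[L3]=94
14. P1: store L3 := 66  bus=[BusRdX]  L3: P0=I P1=M P2=I P3=I  mem[L3]=94
15. P0: load  L3  bus=[BusRd,Flush]  L3: P0=S P1=S P2=I P3=I  mem[L3]=66
16. P3: load  L3  bus=[BusRd]  L3: P0=S P1=S P2=I P3=S  mem[L3]=66
17. P3: store L3 := 6  bus=[BusUpgr]  L3: P0=I P1=I P2=I P3=M  mem[L3]=66
18. P3: store L3 := 3  bus=[-]  L3: P0=I P1=I P2=I P3=M  mem[L3]=66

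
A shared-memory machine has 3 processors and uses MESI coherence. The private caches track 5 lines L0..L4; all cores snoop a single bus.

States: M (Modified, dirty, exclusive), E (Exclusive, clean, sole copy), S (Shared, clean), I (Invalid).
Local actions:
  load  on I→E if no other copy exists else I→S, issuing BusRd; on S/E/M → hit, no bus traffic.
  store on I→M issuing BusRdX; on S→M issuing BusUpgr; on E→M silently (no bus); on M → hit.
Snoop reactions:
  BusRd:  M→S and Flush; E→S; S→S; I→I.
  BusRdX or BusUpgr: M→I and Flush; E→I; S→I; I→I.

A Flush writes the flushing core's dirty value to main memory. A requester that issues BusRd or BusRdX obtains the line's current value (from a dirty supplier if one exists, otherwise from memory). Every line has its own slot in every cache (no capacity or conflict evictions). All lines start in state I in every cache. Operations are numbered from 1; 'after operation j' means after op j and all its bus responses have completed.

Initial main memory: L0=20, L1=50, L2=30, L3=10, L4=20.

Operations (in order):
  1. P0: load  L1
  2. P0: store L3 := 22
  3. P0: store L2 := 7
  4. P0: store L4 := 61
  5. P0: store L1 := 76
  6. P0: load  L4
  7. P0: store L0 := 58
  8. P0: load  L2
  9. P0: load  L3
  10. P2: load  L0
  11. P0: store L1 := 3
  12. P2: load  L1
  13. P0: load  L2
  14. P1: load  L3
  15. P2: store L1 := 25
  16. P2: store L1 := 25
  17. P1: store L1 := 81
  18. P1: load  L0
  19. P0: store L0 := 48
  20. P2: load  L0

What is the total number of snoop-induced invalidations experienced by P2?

  op1 P0: load  L1 → E/I/I on L1; bus BusRd; mem=50
  op2 P0: store L3 := 22 → M/I/I on L3; bus BusRdX; mem=10
  op3 P0: store L2 := 7 → M/I/I on L2; bus BusRdX; mem=30
  op4 P0: store L4 := 61 → M/I/I on L4; bus BusRdX; mem=20
  op5 P0: store L1 := 76 → M/I/I on L1; bus (none); mem=50
  op6 P0: load  L4 → M/I/I on L4; bus (none); mem=20
  op7 P0: store L0 := 58 → M/I/I on L0; bus BusRdX; mem=20
  op8 P0: load  L2 → M/I/I on L2; bus (none); mem=30
  op9 P0: load  L3 → M/I/I on L3; bus (none); mem=10
  op10 P2: load  L0 → S/I/S on L0; bus BusRd Flush; mem=58
  op11 P0: store L1 := 3 → M/I/I on L1; bus (none); mem=50
  op12 P2: load  L1 → S/I/S on L1; bus BusRd Flush; mem=3
  op13 P0: load  L2 → M/I/I on L2; bus (none); mem=30
  op14 P1: load  L3 → S/S/I on L3; bus BusRd Flush; mem=22
  op15 P2: store L1 := 25 → I/I/M on L1; bus BusUpgr; mem=3
  op16 P2: store L1 := 25 → I/I/M on L1; bus (none); mem=3
  op17 P1: store L1 := 81 → I/M/I on L1; bus BusRdX Flush; mem=25
  op18 P1: load  L0 → S/S/S on L0; bus BusRd; mem=58
  op19 P0: store L0 := 48 → M/I/I on L0; bus BusUpgr; mem=58
  op20 P2: load  L0 → S/I/S on L0; bus BusRd Flush; mem=48

invalidations = 2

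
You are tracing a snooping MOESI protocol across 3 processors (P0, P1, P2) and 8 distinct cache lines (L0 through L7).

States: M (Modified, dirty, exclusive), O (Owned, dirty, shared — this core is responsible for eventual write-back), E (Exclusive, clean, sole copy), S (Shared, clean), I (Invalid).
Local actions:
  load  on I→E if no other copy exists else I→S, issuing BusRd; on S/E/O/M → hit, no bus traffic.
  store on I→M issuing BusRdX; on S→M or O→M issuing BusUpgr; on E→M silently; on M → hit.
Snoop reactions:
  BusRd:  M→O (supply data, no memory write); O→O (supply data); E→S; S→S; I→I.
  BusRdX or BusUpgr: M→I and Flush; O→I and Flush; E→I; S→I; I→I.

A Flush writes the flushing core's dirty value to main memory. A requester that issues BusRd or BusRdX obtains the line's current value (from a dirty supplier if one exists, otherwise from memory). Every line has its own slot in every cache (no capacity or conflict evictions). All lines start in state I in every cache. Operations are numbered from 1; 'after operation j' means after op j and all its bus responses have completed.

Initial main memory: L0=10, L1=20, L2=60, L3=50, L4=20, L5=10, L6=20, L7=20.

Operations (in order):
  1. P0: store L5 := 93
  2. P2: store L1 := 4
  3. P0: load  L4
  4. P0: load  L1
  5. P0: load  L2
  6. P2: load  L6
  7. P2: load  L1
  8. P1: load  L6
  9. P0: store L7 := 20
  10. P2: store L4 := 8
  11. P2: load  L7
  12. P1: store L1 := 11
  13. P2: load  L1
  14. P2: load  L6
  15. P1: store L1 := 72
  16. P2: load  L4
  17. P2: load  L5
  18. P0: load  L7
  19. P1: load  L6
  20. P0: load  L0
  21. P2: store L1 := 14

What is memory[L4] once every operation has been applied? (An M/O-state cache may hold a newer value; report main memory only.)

memory[L4] = 20

[1] P0: store L5 := 93 | P0:M(93), P1:I, P2:I | bus: BusRdX
[2] P2: store L1 := 4 | P0:I, P1:I, P2:M(4) | bus: BusRdX
[3] P0: load  L4 | P0:E(20), P1:I, P2:I | bus: BusRd
[4] P0: load  L1 | P0:S(4), P1:I, P2:O(4) | bus: BusRd
[5] P0: load  L2 | P0:E(60), P1:I, P2:I | bus: BusRd
[6] P2: load  L6 | P0:I, P1:I, P2:E(20) | bus: BusRd
[7] P2: load  L1 | P0:S(4), P1:I, P2:O(4) | bus: none
[8] P1: load  L6 | P0:I, P1:S(20), P2:S(20) | bus: BusRd
[9] P0: store L7 := 20 | P0:M(20), P1:I, P2:I | bus: BusRdX
[10] P2: store L4 := 8 | P0:I, P1:I, P2:M(8) | bus: BusRdX
[11] P2: load  L7 | P0:O(20), P1:I, P2:S(20) | bus: BusRd
[12] P1: store L1 := 11 | P0:I, P1:M(11), P2:I | bus: BusRdX,Flush
[13] P2: load  L1 | P0:I, P1:O(11), P2:S(11) | bus: BusRd
[14] P2: load  L6 | P0:I, P1:S(20), P2:S(20) | bus: none
[15] P1: store L1 := 72 | P0:I, P1:M(72), P2:I | bus: BusUpgr
[16] P2: load  L4 | P0:I, P1:I, P2:M(8) | bus: none
[17] P2: load  L5 | P0:O(93), P1:I, P2:S(93) | bus: BusRd
[18] P0: load  L7 | P0:O(20), P1:I, P2:S(20) | bus: none
[19] P1: load  L6 | P0:I, P1:S(20), P2:S(20) | bus: none
[20] P0: load  L0 | P0:E(10), P1:I, P2:I | bus: BusRd
[21] P2: store L1 := 14 | P0:I, P1:I, P2:M(14) | bus: BusRdX,Flush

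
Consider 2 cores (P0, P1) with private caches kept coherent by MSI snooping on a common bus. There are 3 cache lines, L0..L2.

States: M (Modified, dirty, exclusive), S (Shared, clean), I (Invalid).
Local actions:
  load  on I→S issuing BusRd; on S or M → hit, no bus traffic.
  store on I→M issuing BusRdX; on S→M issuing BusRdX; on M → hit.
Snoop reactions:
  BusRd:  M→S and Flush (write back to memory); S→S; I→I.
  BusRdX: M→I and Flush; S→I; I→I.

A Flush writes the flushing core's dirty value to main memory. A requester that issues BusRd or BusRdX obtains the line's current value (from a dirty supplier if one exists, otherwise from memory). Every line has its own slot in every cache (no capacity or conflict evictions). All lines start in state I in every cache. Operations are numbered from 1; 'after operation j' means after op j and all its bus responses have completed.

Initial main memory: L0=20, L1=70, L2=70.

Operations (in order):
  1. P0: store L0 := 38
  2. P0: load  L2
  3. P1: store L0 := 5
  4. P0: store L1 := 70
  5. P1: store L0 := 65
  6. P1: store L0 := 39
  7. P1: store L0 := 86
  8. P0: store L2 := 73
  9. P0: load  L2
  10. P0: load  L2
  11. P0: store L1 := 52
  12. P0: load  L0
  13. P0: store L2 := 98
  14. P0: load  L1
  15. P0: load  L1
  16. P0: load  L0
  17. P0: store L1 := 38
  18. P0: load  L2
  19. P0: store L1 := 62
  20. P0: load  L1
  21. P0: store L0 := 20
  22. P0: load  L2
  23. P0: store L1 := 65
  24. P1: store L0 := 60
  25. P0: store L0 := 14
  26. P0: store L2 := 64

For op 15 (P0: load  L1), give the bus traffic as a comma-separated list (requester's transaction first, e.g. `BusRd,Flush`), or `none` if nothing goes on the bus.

[1] P0: store L0 := 38 | P0:M(38), P1:I | bus: BusRdX
[2] P0: load  L2 | P0:S(70), P1:I | bus: BusRd
[3] P1: store L0 := 5 | P0:I, P1:M(5) | bus: BusRdX,Flush
[4] P0: store L1 := 70 | P0:M(70), P1:I | bus: BusRdX
[5] P1: store L0 := 65 | P0:I, P1:M(65) | bus: none
[6] P1: store L0 := 39 | P0:I, P1:M(39) | bus: none
[7] P1: store L0 := 86 | P0:I, P1:M(86) | bus: none
[8] P0: store L2 := 73 | P0:M(73), P1:I | bus: BusRdX
[9] P0: load  L2 | P0:M(73), P1:I | bus: none
[10] P0: load  L2 | P0:M(73), P1:I | bus: none
[11] P0: store L1 := 52 | P0:M(52), P1:I | bus: none
[12] P0: load  L0 | P0:S(86), P1:S(86) | bus: BusRd,Flush
[13] P0: store L2 := 98 | P0:M(98), P1:I | bus: none
[14] P0: load  L1 | P0:M(52), P1:I | bus: none
[15] P0: load  L1 | P0:M(52), P1:I | bus: none
[16] P0: load  L0 | P0:S(86), P1:S(86) | bus: none
[17] P0: store L1 := 38 | P0:M(38), P1:I | bus: none
[18] P0: load  L2 | P0:M(98), P1:I | bus: none
[19] P0: store L1 := 62 | P0:M(62), P1:I | bus: none
[20] P0: load  L1 | P0:M(62), P1:I | bus: none
[21] P0: store L0 := 20 | P0:M(20), P1:I | bus: BusRdX
[22] P0: load  L2 | P0:M(98), P1:I | bus: none
[23] P0: store L1 := 65 | P0:M(65), P1:I | bus: none
[24] P1: store L0 := 60 | P0:I, P1:M(60) | bus: BusRdX,Flush
[25] P0: store L0 := 14 | P0:M(14), P1:I | bus: BusRdX,Flush
[26] P0: store L2 := 64 | P0:M(64), P1:I | bus: none

bus = none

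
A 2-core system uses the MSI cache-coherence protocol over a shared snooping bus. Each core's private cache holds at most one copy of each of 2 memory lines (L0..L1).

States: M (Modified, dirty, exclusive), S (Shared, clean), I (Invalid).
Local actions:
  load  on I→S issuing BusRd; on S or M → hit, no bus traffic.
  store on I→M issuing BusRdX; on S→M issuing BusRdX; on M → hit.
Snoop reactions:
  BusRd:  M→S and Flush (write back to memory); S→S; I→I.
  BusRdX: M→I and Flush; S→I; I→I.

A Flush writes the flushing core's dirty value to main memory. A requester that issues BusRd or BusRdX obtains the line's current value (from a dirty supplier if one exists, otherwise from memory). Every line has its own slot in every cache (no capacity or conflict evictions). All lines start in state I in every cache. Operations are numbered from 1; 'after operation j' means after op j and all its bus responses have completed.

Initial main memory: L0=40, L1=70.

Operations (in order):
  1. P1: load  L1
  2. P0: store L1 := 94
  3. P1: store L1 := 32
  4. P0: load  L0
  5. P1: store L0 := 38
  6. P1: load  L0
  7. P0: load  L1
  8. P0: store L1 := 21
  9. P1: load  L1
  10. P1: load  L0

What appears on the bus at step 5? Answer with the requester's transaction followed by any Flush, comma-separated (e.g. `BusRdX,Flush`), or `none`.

  op1 P1: load  L1 → I/S on L1; bus BusRd; mem=70
  op2 P0: store L1 := 94 → M/I on L1; bus BusRdX; mem=70
  op3 P1: store L1 := 32 → I/M on L1; bus BusRdX Flush; mem=94
  op4 P0: load  L0 → S/I on L0; bus BusRd; mem=40
  op5 P1: store L0 := 38 → I/M on L0; bus BusRdX; mem=40
  op6 P1: load  L0 → I/M on L0; bus (none); mem=40
  op7 P0: load  L1 → S/S on L1; bus BusRd Flush; mem=32
  op8 P0: store L1 := 21 → M/I on L1; bus BusRdX; mem=32
  op9 P1: load  L1 → S/S on L1; bus BusRd Flush; mem=21
  op10 P1: load  L0 → I/M on L0; bus (none); mem=40

bus = BusRdX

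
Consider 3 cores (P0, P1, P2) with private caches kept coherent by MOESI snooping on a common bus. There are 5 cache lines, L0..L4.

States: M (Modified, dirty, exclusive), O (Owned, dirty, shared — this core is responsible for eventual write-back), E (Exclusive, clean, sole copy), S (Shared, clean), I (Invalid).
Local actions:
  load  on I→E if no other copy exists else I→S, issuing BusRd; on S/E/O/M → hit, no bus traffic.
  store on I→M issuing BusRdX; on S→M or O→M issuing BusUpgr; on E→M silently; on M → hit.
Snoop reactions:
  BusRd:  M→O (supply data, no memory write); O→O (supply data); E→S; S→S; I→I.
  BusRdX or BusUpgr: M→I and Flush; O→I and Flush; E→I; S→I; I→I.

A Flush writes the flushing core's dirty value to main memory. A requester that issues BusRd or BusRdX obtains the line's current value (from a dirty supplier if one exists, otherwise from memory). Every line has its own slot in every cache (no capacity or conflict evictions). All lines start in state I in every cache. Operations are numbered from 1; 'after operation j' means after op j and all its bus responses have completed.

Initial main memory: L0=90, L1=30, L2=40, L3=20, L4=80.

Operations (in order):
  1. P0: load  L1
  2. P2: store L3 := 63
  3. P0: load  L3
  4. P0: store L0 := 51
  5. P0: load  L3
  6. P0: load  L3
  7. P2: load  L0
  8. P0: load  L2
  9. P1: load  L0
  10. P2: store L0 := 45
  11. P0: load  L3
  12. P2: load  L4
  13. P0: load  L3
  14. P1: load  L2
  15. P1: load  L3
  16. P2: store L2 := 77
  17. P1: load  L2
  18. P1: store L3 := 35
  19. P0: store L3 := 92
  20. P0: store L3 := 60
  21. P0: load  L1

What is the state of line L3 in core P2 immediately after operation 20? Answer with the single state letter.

state = I

  op1 P0: load  L1 → E/I/I on L1; bus BusRd; mem=30
  op2 P2: store L3 := 63 → I/I/M on L3; bus BusRdX; mem=20
  op3 P0: load  L3 → S/I/O on L3; bus BusRd; mem=20
  op4 P0: store L0 := 51 → M/I/I on L0; bus BusRdX; mem=90
  op5 P0: load  L3 → S/I/O on L3; bus (none); mem=20
  op6 P0: load  L3 → S/I/O on L3; bus (none); mem=20
  op7 P2: load  L0 → O/I/S on L0; bus BusRd; mem=90
  op8 P0: load  L2 → E/I/I on L2; bus BusRd; mem=40
  op9 P1: load  L0 → O/S/S on L0; bus BusRd; mem=90
  op10 P2: store L0 := 45 → I/I/M on L0; bus BusUpgr Flush; mem=51
  op11 P0: load  L3 → S/I/O on L3; bus (none); mem=20
  op12 P2: load  L4 → I/I/E on L4; bus BusRd; mem=80
  op13 P0: load  L3 → S/I/O on L3; bus (none); mem=20
  op14 P1: load  L2 → S/S/I on L2; bus BusRd; mem=40
  op15 P1: load  L3 → S/S/O on L3; bus BusRd; mem=20
  op16 P2: store L2 := 77 → I/I/M on L2; bus BusRdX; mem=40
  op17 P1: load  L2 → I/S/O on L2; bus BusRd; mem=40
  op18 P1: store L3 := 35 → I/M/I on L3; bus BusUpgr Flush; mem=63
  op19 P0: store L3 := 92 → M/I/I on L3; bus BusRdX Flush; mem=35
  op20 P0: store L3 := 60 → M/I/I on L3; bus (none); mem=35
  op21 P0: load  L1 → E/I/I on L1; bus (none); mem=30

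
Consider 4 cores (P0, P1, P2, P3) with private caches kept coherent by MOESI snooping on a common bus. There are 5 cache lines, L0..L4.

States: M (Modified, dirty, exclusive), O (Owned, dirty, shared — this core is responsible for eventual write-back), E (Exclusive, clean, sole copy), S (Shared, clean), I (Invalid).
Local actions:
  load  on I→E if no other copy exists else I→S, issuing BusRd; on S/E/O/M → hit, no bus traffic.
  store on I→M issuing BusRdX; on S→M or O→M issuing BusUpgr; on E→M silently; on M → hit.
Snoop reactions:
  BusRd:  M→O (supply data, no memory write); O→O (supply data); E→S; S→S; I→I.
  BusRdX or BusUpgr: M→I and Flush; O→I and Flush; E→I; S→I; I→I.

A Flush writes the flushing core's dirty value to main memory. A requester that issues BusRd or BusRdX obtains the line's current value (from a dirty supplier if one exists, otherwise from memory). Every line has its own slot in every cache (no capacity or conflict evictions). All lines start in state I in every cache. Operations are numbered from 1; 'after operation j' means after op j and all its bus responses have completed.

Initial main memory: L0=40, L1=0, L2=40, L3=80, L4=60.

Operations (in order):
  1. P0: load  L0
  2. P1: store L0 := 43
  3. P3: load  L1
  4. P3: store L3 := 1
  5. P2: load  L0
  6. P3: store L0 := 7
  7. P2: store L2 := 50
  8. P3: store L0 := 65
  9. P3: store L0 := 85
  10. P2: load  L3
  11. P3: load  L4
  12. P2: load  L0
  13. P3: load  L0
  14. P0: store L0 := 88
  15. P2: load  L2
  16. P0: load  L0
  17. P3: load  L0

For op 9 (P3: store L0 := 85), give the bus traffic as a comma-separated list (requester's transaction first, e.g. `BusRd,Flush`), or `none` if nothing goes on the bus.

bus = none

1. P0: load  L0  bus=[BusRd]  L0: P0=E P1=I P2=I P3=I  mem[L0]=40
2. P1: store L0 := 43  bus=[BusRdX]  L0: P0=I P1=M P2=I P3=I  mem[L0]=40
3. P3: load  L1  bus=[BusRd]  L1: P0=I P1=I P2=I P3=E  mem[L1]=0
4. P3: store L3 := 1  bus=[BusRdX]  L3: P0=I P1=I P2=I P3=M  mem[L3]=80
5. P2: load  L0  bus=[BusRd]  L0: P0=I P1=O P2=S P3=I  mem[L0]=40
6. P3: store L0 := 7  bus=[BusRdX,Flush]  L0: P0=I P1=I P2=I P3=M  mem[L0]=43
7. P2: store L2 := 50  bus=[BusRdX]  L2: P0=I P1=I P2=M P3=I  mem[L2]=40
8. P3: store L0 := 65  bus=[-]  L0: P0=I P1=I P2=I P3=M  mem[L0]=43
9. P3: store L0 := 85  bus=[-]  L0: P0=I P1=I P2=I P3=M  mem[L0]=43
10. P2: load  L3  bus=[BusRd]  L3: P0=I P1=I P2=S P3=O  mem[L3]=80
11. P3: load  L4  bus=[BusRd]  L4: P0=I P1=I P2=I P3=E  mem[L4]=60
12. P2: load  L0  bus=[BusRd]  L0: P0=I P1=I P2=S P3=O  mem[L0]=43
13. P3: load  L0  bus=[-]  L0: P0=I P1=I P2=S P3=O  mem[L0]=43
14. P0: store L0 := 88  bus=[BusRdX,Flush]  L0: P0=M P1=I P2=I P3=I  mem[L0]=85
15. P2: load  L2  bus=[-]  L2: P0=I P1=I P2=M P3=I  mem[L2]=40
16. P0: load  L0  bus=[-]  L0: P0=M P1=I P2=I P3=I  mem[L0]=85
17. P3: load  L0  bus=[BusRd]  L0: P0=O P1=I P2=I P3=S  mem[L0]=85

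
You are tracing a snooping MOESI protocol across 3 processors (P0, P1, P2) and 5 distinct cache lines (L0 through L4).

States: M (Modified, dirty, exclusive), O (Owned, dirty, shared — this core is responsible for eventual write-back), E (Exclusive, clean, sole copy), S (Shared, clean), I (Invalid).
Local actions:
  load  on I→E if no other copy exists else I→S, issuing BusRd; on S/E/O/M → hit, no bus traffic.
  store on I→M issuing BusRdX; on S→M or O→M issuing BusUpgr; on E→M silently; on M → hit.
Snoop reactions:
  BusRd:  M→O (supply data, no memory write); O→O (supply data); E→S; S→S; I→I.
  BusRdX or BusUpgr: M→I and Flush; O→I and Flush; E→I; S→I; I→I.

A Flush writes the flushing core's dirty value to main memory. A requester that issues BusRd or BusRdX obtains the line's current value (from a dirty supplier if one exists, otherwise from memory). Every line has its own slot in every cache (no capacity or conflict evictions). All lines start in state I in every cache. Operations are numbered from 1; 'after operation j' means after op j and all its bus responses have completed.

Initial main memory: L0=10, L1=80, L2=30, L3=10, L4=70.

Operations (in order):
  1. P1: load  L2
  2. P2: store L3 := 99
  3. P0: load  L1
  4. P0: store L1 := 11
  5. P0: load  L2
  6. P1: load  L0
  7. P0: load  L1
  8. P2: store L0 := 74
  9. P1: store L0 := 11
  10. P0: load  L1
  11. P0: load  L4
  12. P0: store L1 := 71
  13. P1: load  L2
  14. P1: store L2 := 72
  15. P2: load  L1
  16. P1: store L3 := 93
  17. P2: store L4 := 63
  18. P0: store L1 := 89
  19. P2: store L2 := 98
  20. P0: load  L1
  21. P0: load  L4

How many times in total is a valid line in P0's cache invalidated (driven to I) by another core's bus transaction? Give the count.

1. P1: load  L2  bus=[BusRd]  L2: P0=I P1=E P2=I  mem[L2]=30
2. P2: store L3 := 99  bus=[BusRdX]  L3: P0=I P1=I P2=M  mem[L3]=10
3. P0: load  L1  bus=[BusRd]  L1: P0=E P1=I P2=I  mem[L1]=80
4. P0: store L1 := 11  bus=[-]  L1: P0=M P1=I P2=I  mem[L1]=80
5. P0: load  L2  bus=[BusRd]  L2: P0=S P1=S P2=I  mem[L2]=30
6. P1: load  L0  bus=[BusRd]  L0: P0=I P1=E P2=I  mem[L0]=10
7. P0: load  L1  bus=[-]  L1: P0=M P1=I P2=I  mem[L1]=80
8. P2: store L0 := 74  bus=[BusRdX]  L0: P0=I P1=I P2=M  mem[L0]=10
9. P1: store L0 := 11  bus=[BusRdX,Flush]  L0: P0=I P1=M P2=I  mem[L0]=74
10. P0: load  L1  bus=[-]  L1: P0=M P1=I P2=I  mem[L1]=80
11. P0: load  L4  bus=[BusRd]  L4: P0=E P1=I P2=I  mem[L4]=70
12. P0: store L1 := 71  bus=[-]  L1: P0=M P1=I P2=I  mem[L1]=80
13. P1: load  L2  bus=[-]  L2: P0=S P1=S P2=I  mem[L2]=30
14. P1: store L2 := 72  bus=[BusUpgr]  L2: P0=I P1=M P2=I  mem[L2]=30
15. P2: load  L1  bus=[BusRd]  L1: P0=O P1=I P2=S  mem[L1]=80
16. P1: store L3 := 93  bus=[BusRdX,Flush]  L3: P0=I P1=M P2=I  mem[L3]=99
17. P2: store L4 := 63  bus=[BusRdX]  L4: P0=I P1=I P2=M  mem[L4]=70
18. P0: store L1 := 89  bus=[BusUpgr]  L1: P0=M P1=I P2=I  mem[L1]=80
19. P2: store L2 := 98  bus=[BusRdX,Flush]  L2: P0=I P1=I P2=M  mem[L2]=72
20. P0: load  L1  bus=[-]  L1: P0=M P1=I P2=I  mem[L1]=80
21. P0: load  L4  bus=[BusRd]  L4: P0=S P1=I P2=O  mem[L4]=70

invalidations = 2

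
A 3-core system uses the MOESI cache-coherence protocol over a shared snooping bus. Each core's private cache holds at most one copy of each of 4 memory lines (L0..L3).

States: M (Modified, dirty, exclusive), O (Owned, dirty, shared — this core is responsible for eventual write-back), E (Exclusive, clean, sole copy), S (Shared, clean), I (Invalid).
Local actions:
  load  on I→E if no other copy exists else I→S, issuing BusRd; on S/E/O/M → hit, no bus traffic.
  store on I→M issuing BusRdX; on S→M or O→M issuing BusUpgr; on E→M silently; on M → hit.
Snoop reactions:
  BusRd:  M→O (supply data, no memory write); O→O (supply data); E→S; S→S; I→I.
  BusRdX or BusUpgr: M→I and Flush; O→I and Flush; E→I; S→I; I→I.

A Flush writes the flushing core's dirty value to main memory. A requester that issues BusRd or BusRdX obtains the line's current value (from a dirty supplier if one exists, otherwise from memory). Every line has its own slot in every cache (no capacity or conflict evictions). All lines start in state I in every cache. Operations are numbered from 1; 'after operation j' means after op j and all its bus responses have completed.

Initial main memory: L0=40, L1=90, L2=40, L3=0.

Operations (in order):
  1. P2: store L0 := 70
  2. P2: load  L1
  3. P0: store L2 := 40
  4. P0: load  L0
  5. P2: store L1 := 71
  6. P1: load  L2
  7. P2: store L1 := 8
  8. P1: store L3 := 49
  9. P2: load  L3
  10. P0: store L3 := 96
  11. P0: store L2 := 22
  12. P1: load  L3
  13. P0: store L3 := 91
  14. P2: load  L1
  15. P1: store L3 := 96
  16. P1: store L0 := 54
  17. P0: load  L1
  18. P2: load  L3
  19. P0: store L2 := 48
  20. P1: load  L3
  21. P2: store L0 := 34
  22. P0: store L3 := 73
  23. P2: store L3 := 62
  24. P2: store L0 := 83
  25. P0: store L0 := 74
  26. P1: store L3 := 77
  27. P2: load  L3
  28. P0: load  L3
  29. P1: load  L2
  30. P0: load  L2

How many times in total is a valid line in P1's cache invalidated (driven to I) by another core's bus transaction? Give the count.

1. P2: store L0 := 70  bus=[BusRdX]  L0: P0=I P1=I P2=M  mem[L0]=40
2. P2: load  L1  bus=[BusRd]  L1: P0=I P1=I P2=E  mem[L1]=90
3. P0: store L2 := 40  bus=[BusRdX]  L2: P0=M P1=I P2=I  mem[L2]=40
4. P0: load  L0  bus=[BusRd]  L0: P0=S P1=I P2=O  mem[L0]=40
5. P2: store L1 := 71  bus=[-]  L1: P0=I P1=I P2=M  mem[L1]=90
6. P1: load  L2  bus=[BusRd]  L2: P0=O P1=S P2=I  mem[L2]=40
7. P2: store L1 := 8  bus=[-]  L1: P0=I P1=I P2=M  mem[L1]=90
8. P1: store L3 := 49  bus=[BusRdX]  L3: P0=I P1=M P2=I  mem[L3]=0
9. P2: load  L3  bus=[BusRd]  L3: P0=I P1=O P2=S  mem[L3]=0
10. P0: store L3 := 96  bus=[BusRdX,Flush]  L3: P0=M P1=I P2=I  mem[L3]=49
11. P0: store L2 := 22  bus=[BusUpgr]  L2: P0=M P1=I P2=I  mem[L2]=40
12. P1: load  L3  bus=[BusRd]  L3: P0=O P1=S P2=I  mem[L3]=49
13. P0: store L3 := 91  bus=[BusUpgr]  L3: P0=M P1=I P2=I  mem[L3]=49
14. P2: load  L1  bus=[-]  L1: P0=I P1=I P2=M  mem[L1]=90
15. P1: store L3 := 96  bus=[BusRdX,Flush]  L3: P0=I P1=M P2=I  mem[L3]=91
16. P1: store L0 := 54  bus=[BusRdX,Flush]  L0: P0=I P1=M P2=I  mem[L0]=70
17. P0: load  L1  bus=[BusRd]  L1: P0=S P1=I P2=O  mem[L1]=90
18. P2: load  L3  bus=[BusRd]  L3: P0=I P1=O P2=S  mem[L3]=91
19. P0: store L2 := 48  bus=[-]  L2: P0=M P1=I P2=I  mem[L2]=40
20. P1: load  L3  bus=[-]  L3: P0=I P1=O P2=S  mem[L3]=91
21. P2: store L0 := 34  bus=[BusRdX,Flush]  L0: P0=I P1=I P2=M  mem[L0]=54
22. P0: store L3 := 73  bus=[BusRdX,Flush]  L3: P0=M P1=I P2=I  mem[L3]=96
23. P2: store L3 := 62  bus=[BusRdX,Flush]  L3: P0=I P1=I P2=M  mem[L3]=73
24. P2: store L0 := 83  bus=[-]  L0: P0=I P1=I P2=M  mem[L0]=54
25. P0: store L0 := 74  bus=[BusRdX,Flush]  L0: P0=M P1=I P2=I  mem[L0]=83
26. P1: store L3 := 77  bus=[BusRdX,Flush]  L3: P0=I P1=M P2=I  mem[L3]=62
27. P2: load  L3  bus=[BusRd]  L3: P0=I P1=O P2=S  mem[L3]=62
28. P0: load  L3  bus=[BusRd]  L3: P0=S P1=O P2=S  mem[L3]=62
29. P1: load  L2  bus=[BusRd]  L2: P0=O P1=S P2=I  mem[L2]=40
30. P0: load  L2  bus=[-]  L2: P0=O P1=S P2=I  mem[L2]=40

invalidations = 5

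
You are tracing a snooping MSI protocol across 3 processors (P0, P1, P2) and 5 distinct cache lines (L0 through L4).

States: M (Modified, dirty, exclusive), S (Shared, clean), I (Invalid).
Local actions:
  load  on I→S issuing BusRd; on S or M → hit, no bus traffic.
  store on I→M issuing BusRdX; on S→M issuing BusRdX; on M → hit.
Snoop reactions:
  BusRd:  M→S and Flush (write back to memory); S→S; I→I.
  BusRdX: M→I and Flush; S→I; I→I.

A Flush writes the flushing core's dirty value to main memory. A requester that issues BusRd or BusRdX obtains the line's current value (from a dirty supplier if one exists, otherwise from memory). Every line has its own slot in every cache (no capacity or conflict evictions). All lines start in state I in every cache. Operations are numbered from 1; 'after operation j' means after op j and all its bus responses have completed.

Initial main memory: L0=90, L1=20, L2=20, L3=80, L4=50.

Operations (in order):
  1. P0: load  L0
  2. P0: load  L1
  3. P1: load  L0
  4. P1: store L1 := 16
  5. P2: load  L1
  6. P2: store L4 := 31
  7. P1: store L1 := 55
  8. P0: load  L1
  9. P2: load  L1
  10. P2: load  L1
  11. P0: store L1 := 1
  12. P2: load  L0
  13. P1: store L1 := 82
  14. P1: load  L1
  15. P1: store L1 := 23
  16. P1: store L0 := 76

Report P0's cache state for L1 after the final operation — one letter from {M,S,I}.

  op1 P0: load  L0 → S/I/I on L0; bus BusRd; mem=90
  op2 P0: load  L1 → S/I/I on L1; bus BusRd; mem=20
  op3 P1: load  L0 → S/S/I on L0; bus BusRd; mem=90
  op4 P1: store L1 := 16 → I/M/I on L1; bus BusRdX; mem=20
  op5 P2: load  L1 → I/S/S on L1; bus BusRd Flush; mem=16
  op6 P2: store L4 := 31 → I/I/M on L4; bus BusRdX; mem=50
  op7 P1: store L1 := 55 → I/M/I on L1; bus BusRdX; mem=16
  op8 P0: load  L1 → S/S/I on L1; bus BusRd Flush; mem=55
  op9 P2: load  L1 → S/S/S on L1; bus BusRd; mem=55
  op10 P2: load  L1 → S/S/S on L1; bus (none); mem=55
  op11 P0: store L1 := 1 → M/I/I on L1; bus BusRdX; mem=55
  op12 P2: load  L0 → S/S/S on L0; bus BusRd; mem=90
  op13 P1: store L1 := 82 → I/M/I on L1; bus BusRdX Flush; mem=1
  op14 P1: load  L1 → I/M/I on L1; bus (none); mem=1
  op15 P1: store L1 := 23 → I/M/I on L1; bus (none); mem=1
  op16 P1: store L0 := 76 → I/M/I on L0; bus BusRdX; mem=90

state = I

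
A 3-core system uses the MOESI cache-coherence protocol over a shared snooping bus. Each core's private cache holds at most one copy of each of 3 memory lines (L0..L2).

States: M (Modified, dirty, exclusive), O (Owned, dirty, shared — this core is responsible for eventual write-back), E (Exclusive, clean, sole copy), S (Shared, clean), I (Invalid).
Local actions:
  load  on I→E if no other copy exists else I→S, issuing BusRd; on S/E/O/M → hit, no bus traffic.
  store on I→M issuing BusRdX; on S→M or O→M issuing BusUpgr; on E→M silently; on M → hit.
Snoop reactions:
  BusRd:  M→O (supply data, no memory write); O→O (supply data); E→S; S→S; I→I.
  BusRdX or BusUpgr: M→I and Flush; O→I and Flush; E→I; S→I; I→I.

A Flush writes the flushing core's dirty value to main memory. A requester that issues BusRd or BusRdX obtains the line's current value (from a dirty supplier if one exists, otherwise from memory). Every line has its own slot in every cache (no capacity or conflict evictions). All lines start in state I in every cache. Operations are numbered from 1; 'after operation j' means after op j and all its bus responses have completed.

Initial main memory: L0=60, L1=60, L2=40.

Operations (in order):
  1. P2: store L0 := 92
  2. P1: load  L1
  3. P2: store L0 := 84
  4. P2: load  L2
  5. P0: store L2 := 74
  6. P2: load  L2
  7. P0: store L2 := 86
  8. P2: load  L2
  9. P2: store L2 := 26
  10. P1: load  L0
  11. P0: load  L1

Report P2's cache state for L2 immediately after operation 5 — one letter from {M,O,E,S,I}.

  op1 P2: store L0 := 92 → I/I/M on L0; bus BusRdX; mem=60
  op2 P1: load  L1 → I/E/I on L1; bus BusRd; mem=60
  op3 P2: store L0 := 84 → I/I/M on L0; bus (none); mem=60
  op4 P2: load  L2 → I/I/E on L2; bus BusRd; mem=40
  op5 P0: store L2 := 74 → M/I/I on L2; bus BusRdX; mem=40
  op6 P2: load  L2 → O/I/S on L2; bus BusRd; mem=40
  op7 P0: store L2 := 86 → M/I/I on L2; bus BusUpgr; mem=40
  op8 P2: load  L2 → O/I/S on L2; bus BusRd; mem=40
  op9 P2: store L2 := 26 → I/I/M on L2; bus BusUpgr Flush; mem=86
  op10 P1: load  L0 → I/S/O on L0; bus BusRd; mem=60
  op11 P0: load  L1 → S/S/I on L1; bus BusRd; mem=60

state = I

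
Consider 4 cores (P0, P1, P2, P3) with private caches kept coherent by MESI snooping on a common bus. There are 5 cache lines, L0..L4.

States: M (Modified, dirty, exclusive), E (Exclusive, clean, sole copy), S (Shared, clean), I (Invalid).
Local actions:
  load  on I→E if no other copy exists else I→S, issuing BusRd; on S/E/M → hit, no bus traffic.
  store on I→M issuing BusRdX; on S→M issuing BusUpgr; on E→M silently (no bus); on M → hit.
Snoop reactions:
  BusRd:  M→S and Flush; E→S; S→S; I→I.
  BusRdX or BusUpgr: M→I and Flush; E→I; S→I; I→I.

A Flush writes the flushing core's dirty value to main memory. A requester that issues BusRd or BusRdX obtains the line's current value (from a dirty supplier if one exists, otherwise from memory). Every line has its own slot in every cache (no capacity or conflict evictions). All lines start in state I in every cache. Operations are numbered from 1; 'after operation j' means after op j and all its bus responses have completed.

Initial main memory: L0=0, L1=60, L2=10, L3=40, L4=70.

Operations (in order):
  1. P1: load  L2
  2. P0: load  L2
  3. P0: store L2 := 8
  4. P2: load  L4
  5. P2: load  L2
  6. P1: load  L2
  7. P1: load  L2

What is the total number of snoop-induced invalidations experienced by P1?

1. P1: load  L2  bus=[BusRd]  L2: P0=I P1=E P2=I P3=I  mem[L2]=10
2. P0: load  L2  bus=[BusRd]  L2: P0=S P1=S P2=I P3=I  mem[L2]=10
3. P0: store L2 := 8  bus=[BusUpgr]  L2: P0=M P1=I P2=I P3=I  mem[L2]=10
4. P2: load  L4  bus=[BusRd]  L4: P0=I P1=I P2=E P3=I  mem[L4]=70
5. P2: load  L2  bus=[BusRd,Flush]  L2: P0=S P1=I P2=S P3=I  mem[L2]=8
6. P1: load  L2  bus=[BusRd]  L2: P0=S P1=S P2=S P3=I  mem[L2]=8
7. P1: load  L2  bus=[-]  L2: P0=S P1=S P2=S P3=I  mem[L2]=8

invalidations = 1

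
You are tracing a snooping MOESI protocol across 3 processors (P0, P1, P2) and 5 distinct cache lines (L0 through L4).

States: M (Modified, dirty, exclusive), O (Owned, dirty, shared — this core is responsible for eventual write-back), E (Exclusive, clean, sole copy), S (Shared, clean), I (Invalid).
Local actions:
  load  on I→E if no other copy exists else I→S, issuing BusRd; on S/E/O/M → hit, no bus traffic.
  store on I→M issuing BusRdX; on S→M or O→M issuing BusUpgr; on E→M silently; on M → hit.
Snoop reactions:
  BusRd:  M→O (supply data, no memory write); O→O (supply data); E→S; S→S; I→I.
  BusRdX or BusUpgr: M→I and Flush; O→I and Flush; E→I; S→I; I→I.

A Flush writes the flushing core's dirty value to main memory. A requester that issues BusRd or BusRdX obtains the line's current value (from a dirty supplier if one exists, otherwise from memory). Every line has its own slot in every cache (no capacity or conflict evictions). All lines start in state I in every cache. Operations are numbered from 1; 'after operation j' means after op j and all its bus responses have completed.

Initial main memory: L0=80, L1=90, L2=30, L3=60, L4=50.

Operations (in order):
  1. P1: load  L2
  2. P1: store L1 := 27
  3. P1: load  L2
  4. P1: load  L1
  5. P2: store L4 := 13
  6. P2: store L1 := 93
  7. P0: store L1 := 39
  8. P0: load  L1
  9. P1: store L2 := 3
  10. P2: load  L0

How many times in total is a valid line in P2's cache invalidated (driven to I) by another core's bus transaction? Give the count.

  op1 P1: load  L2 → I/E/I on L2; bus BusRd; mem=30
  op2 P1: store L1 := 27 → I/M/I on L1; bus BusRdX; mem=90
  op3 P1: load  L2 → I/E/I on L2; bus (none); mem=30
  op4 P1: load  L1 → I/M/I on L1; bus (none); mem=90
  op5 P2: store L4 := 13 → I/I/M on L4; bus BusRdX; mem=50
  op6 P2: store L1 := 93 → I/I/M on L1; bus BusRdX Flush; mem=27
  op7 P0: store L1 := 39 → M/I/I on L1; bus BusRdX Flush; mem=93
  op8 P0: load  L1 → M/I/I on L1; bus (none); mem=93
  op9 P1: store L2 := 3 → I/M/I on L2; bus (none); mem=30
  op10 P2: load  L0 → I/I/E on L0; bus BusRd; mem=80

invalidations = 1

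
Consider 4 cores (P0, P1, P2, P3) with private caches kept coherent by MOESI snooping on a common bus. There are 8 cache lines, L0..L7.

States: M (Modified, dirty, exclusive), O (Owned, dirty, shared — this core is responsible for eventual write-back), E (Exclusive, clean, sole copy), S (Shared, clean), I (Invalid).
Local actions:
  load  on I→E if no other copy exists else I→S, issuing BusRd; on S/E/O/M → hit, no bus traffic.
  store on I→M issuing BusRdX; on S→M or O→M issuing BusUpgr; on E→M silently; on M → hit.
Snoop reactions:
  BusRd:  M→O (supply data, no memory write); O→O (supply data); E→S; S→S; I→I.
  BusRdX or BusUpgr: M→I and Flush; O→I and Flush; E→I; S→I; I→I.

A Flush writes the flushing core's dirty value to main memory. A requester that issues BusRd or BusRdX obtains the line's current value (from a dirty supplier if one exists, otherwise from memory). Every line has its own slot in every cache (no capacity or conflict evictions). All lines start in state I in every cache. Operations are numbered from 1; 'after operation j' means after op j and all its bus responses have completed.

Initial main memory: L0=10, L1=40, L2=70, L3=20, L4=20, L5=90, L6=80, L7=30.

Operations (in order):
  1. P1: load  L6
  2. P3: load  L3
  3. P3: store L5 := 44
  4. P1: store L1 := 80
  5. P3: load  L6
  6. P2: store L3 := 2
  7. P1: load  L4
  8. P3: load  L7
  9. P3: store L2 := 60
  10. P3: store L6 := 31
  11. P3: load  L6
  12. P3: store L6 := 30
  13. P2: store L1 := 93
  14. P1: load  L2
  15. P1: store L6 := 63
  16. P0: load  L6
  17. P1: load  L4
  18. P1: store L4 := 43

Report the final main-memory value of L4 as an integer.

memory[L4] = 20

  op1 P1: load  L6 → I/E/I/I on L6; bus BusRd; mem=80
  op2 P3: load  L3 → I/I/I/E on L3; bus BusRd; mem=20
  op3 P3: store L5 := 44 → I/I/I/M on L5; bus BusRdX; mem=90
  op4 P1: store L1 := 80 → I/M/I/I on L1; bus BusRdX; mem=40
  op5 P3: load  L6 → I/S/I/S on L6; bus BusRd; mem=80
  op6 P2: store L3 := 2 → I/I/M/I on L3; bus BusRdX; mem=20
  op7 P1: load  L4 → I/E/I/I on L4; bus BusRd; mem=20
  op8 P3: load  L7 → I/I/I/E on L7; bus BusRd; mem=30
  op9 P3: store L2 := 60 → I/I/I/M on L2; bus BusRdX; mem=70
  op10 P3: store L6 := 31 → I/I/I/M on L6; bus BusUpgr; mem=80
  op11 P3: load  L6 → I/I/I/M on L6; bus (none); mem=80
  op12 P3: store L6 := 30 → I/I/I/M on L6; bus (none); mem=80
  op13 P2: store L1 := 93 → I/I/M/I on L1; bus BusRdX Flush; mem=80
  op14 P1: load  L2 → I/S/I/O on L2; bus BusRd; mem=70
  op15 P1: store L6 := 63 → I/M/I/I on L6; bus BusRdX Flush; mem=30
  op16 P0: load  L6 → S/O/I/I on L6; bus BusRd; mem=30
  op17 P1: load  L4 → I/E/I/I on L4; bus (none); mem=20
  op18 P1: store L4 := 43 → I/M/I/I on L4; bus (none); mem=20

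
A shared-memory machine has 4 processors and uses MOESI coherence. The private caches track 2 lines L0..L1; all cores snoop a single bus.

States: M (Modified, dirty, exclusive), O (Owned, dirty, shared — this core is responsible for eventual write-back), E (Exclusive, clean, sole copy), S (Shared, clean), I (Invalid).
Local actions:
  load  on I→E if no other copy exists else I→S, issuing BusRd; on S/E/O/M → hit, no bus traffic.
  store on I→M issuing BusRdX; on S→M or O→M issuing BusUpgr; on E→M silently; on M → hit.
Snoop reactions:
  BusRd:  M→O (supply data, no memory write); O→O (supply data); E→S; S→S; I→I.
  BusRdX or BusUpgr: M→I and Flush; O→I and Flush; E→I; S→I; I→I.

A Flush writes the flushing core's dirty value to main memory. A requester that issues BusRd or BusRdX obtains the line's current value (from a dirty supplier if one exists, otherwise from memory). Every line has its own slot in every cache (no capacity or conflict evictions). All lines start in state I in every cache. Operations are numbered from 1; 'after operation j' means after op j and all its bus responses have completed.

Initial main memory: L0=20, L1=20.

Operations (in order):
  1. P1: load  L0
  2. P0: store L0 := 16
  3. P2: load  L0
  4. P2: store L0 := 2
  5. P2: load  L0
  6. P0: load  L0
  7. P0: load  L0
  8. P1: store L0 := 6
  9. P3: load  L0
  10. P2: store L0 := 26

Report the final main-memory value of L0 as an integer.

step 1: P1: load  L0  ⟶  IEII  (L0)  txn=BusRd  M[L0]=20
step 2: P0: store L0 := 16  ⟶  MIII  (L0)  txn=BusRdX  M[L0]=20
step 3: P2: load  L0  ⟶  OISI  (L0)  txn=BusRd  M[L0]=20
step 4: P2: store L0 := 2  ⟶  IIMI  (L0)  txn=BusUpgr+Flush  M[L0]=16
step 5: P2: load  L0  ⟶  IIMI  (L0)  txn=∅  M[L0]=16
step 6: P0: load  L0  ⟶  SIOI  (L0)  txn=BusRd  M[L0]=16
step 7: P0: load  L0  ⟶  SIOI  (L0)  txn=∅  M[L0]=16
step 8: P1: store L0 := 6  ⟶  IMII  (L0)  txn=BusRdX+Flush  M[L0]=2
step 9: P3: load  L0  ⟶  IOIS  (L0)  txn=BusRd  M[L0]=2
step 10: P2: store L0 := 26  ⟶  IIMI  (L0)  txn=BusRdX+Flush  M[L0]=6

memory[L0] = 6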